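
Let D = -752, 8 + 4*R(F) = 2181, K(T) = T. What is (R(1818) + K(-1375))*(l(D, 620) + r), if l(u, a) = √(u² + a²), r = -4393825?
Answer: 14618255775/4 - 3327*√59369 ≈ 3.6538e+9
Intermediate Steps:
R(F) = 2173/4 (R(F) = -2 + (¼)*2181 = -2 + 2181/4 = 2173/4)
l(u, a) = √(a² + u²)
(R(1818) + K(-1375))*(l(D, 620) + r) = (2173/4 - 1375)*(√(620² + (-752)²) - 4393825) = -3327*(√(384400 + 565504) - 4393825)/4 = -3327*(√949904 - 4393825)/4 = -3327*(4*√59369 - 4393825)/4 = -3327*(-4393825 + 4*√59369)/4 = 14618255775/4 - 3327*√59369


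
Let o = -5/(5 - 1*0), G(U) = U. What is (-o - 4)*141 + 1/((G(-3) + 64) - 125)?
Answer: -27073/64 ≈ -423.02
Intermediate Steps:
o = -1 (o = -5/(5 + 0) = -5/5 = -5*⅕ = -1)
(-o - 4)*141 + 1/((G(-3) + 64) - 125) = (-1*(-1) - 4)*141 + 1/((-3 + 64) - 125) = (1 - 4)*141 + 1/(61 - 125) = -3*141 + 1/(-64) = -423 - 1/64 = -27073/64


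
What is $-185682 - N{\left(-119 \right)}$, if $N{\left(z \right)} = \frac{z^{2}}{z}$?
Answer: $-185563$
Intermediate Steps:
$N{\left(z \right)} = z$
$-185682 - N{\left(-119 \right)} = -185682 - -119 = -185682 + 119 = -185563$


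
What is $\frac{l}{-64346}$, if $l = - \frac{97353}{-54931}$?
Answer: $- \frac{97353}{3534590126} \approx -2.7543 \cdot 10^{-5}$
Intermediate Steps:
$l = \frac{97353}{54931}$ ($l = \left(-97353\right) \left(- \frac{1}{54931}\right) = \frac{97353}{54931} \approx 1.7723$)
$\frac{l}{-64346} = \frac{97353}{54931 \left(-64346\right)} = \frac{97353}{54931} \left(- \frac{1}{64346}\right) = - \frac{97353}{3534590126}$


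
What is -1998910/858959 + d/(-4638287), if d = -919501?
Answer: -8481704607711/3984098363233 ≈ -2.1289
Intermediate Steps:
-1998910/858959 + d/(-4638287) = -1998910/858959 - 919501/(-4638287) = -1998910*1/858959 - 919501*(-1/4638287) = -1998910/858959 + 919501/4638287 = -8481704607711/3984098363233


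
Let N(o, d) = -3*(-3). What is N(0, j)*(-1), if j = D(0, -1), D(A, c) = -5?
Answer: -9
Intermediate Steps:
j = -5
N(o, d) = 9
N(0, j)*(-1) = 9*(-1) = -9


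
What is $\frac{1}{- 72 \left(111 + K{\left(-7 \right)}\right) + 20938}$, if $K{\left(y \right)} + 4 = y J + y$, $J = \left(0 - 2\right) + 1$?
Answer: $\frac{1}{13234} \approx 7.5563 \cdot 10^{-5}$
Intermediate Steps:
$J = -1$ ($J = -2 + 1 = -1$)
$K{\left(y \right)} = -4$ ($K{\left(y \right)} = -4 + \left(y \left(-1\right) + y\right) = -4 + \left(- y + y\right) = -4 + 0 = -4$)
$\frac{1}{- 72 \left(111 + K{\left(-7 \right)}\right) + 20938} = \frac{1}{- 72 \left(111 - 4\right) + 20938} = \frac{1}{\left(-72\right) 107 + 20938} = \frac{1}{-7704 + 20938} = \frac{1}{13234}$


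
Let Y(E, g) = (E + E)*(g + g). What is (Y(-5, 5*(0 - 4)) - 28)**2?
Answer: 138384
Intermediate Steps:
Y(E, g) = 4*E*g (Y(E, g) = (2*E)*(2*g) = 4*E*g)
(Y(-5, 5*(0 - 4)) - 28)**2 = (4*(-5)*(5*(0 - 4)) - 28)**2 = (4*(-5)*(5*(-4)) - 28)**2 = (4*(-5)*(-20) - 28)**2 = (400 - 28)**2 = 372**2 = 138384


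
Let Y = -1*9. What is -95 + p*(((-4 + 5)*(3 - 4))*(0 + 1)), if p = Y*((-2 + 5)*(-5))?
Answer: -230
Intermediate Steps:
Y = -9
p = 135 (p = -9*(-2 + 5)*(-5) = -27*(-5) = -9*(-15) = 135)
-95 + p*(((-4 + 5)*(3 - 4))*(0 + 1)) = -95 + 135*(((-4 + 5)*(3 - 4))*(0 + 1)) = -95 + 135*((1*(-1))*1) = -95 + 135*(-1*1) = -95 + 135*(-1) = -95 - 135 = -230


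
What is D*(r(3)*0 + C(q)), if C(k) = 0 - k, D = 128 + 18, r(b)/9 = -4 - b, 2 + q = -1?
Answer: 438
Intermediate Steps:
q = -3 (q = -2 - 1 = -3)
r(b) = -36 - 9*b (r(b) = 9*(-4 - b) = -36 - 9*b)
D = 146
C(k) = -k
D*(r(3)*0 + C(q)) = 146*((-36 - 9*3)*0 - 1*(-3)) = 146*((-36 - 27)*0 + 3) = 146*(-63*0 + 3) = 146*(0 + 3) = 146*3 = 438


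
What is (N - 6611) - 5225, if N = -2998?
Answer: -14834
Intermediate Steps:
(N - 6611) - 5225 = (-2998 - 6611) - 5225 = -9609 - 5225 = -14834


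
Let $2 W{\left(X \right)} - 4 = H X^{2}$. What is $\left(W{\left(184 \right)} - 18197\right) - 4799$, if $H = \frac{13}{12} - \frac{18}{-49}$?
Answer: $\frac{229778}{147} \approx 1563.1$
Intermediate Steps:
$H = \frac{853}{588}$ ($H = 13 \cdot \frac{1}{12} - - \frac{18}{49} = \frac{13}{12} + \frac{18}{49} = \frac{853}{588} \approx 1.4507$)
$W{\left(X \right)} = 2 + \frac{853 X^{2}}{1176}$ ($W{\left(X \right)} = 2 + \frac{\frac{853}{588} X^{2}}{2} = 2 + \frac{853 X^{2}}{1176}$)
$\left(W{\left(184 \right)} - 18197\right) - 4799 = \left(\left(2 + \frac{853 \cdot 184^{2}}{1176}\right) - 18197\right) - 4799 = \left(\left(2 + \frac{853}{1176} \cdot 33856\right) - 18197\right) - 4799 = \left(\left(2 + \frac{3609896}{147}\right) - 18197\right) - 4799 = \left(\frac{3610190}{147} - 18197\right) - 4799 = \frac{935231}{147} - 4799 = \frac{229778}{147}$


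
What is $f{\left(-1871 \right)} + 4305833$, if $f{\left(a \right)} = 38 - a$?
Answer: $4307742$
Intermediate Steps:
$f{\left(-1871 \right)} + 4305833 = \left(38 - -1871\right) + 4305833 = \left(38 + 1871\right) + 4305833 = 1909 + 4305833 = 4307742$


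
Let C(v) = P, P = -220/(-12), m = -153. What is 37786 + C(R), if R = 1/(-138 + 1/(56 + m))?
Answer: 113413/3 ≈ 37804.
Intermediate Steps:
R = -97/13387 (R = 1/(-138 + 1/(56 - 153)) = 1/(-138 + 1/(-97)) = 1/(-138 - 1/97) = 1/(-13387/97) = -97/13387 ≈ -0.0072458)
P = 55/3 (P = -220*(-1/12) = 55/3 ≈ 18.333)
C(v) = 55/3
37786 + C(R) = 37786 + 55/3 = 113413/3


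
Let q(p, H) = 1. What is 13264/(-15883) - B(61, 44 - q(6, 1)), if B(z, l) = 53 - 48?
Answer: -92679/15883 ≈ -5.8351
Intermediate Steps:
B(z, l) = 5
13264/(-15883) - B(61, 44 - q(6, 1)) = 13264/(-15883) - 1*5 = 13264*(-1/15883) - 5 = -13264/15883 - 5 = -92679/15883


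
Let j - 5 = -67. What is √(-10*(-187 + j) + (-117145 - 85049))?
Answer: 2*I*√49926 ≈ 446.88*I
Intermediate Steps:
j = -62 (j = 5 - 67 = -62)
√(-10*(-187 + j) + (-117145 - 85049)) = √(-10*(-187 - 62) + (-117145 - 85049)) = √(-10*(-249) - 202194) = √(2490 - 202194) = √(-199704) = 2*I*√49926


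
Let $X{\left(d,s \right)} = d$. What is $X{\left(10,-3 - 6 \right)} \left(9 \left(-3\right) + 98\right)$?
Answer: $710$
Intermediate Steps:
$X{\left(10,-3 - 6 \right)} \left(9 \left(-3\right) + 98\right) = 10 \left(9 \left(-3\right) + 98\right) = 10 \left(-27 + 98\right) = 10 \cdot 71 = 710$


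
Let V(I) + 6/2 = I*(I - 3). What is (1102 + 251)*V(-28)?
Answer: 1170345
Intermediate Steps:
V(I) = -3 + I*(-3 + I) (V(I) = -3 + I*(I - 3) = -3 + I*(-3 + I))
(1102 + 251)*V(-28) = (1102 + 251)*(-3 + (-28)² - 3*(-28)) = 1353*(-3 + 784 + 84) = 1353*865 = 1170345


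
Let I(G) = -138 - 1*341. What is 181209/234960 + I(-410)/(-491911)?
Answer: 29750415413/38526469520 ≈ 0.77221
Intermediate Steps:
I(G) = -479 (I(G) = -138 - 341 = -479)
181209/234960 + I(-410)/(-491911) = 181209/234960 - 479/(-491911) = 181209*(1/234960) - 479*(-1/491911) = 60403/78320 + 479/491911 = 29750415413/38526469520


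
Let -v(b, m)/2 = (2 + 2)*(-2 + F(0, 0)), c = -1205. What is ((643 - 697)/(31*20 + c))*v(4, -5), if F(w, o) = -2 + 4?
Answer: 0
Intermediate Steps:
F(w, o) = 2
v(b, m) = 0 (v(b, m) = -2*(2 + 2)*(-2 + 2) = -8*0 = -2*0 = 0)
((643 - 697)/(31*20 + c))*v(4, -5) = ((643 - 697)/(31*20 - 1205))*0 = -54/(620 - 1205)*0 = -54/(-585)*0 = -54*(-1/585)*0 = (6/65)*0 = 0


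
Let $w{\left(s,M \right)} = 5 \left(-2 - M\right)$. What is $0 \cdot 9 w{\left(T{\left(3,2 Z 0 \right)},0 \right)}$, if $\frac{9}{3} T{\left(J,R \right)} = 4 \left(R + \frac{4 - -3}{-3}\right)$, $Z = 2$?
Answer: $0$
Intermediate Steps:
$T{\left(J,R \right)} = - \frac{28}{9} + \frac{4 R}{3}$ ($T{\left(J,R \right)} = \frac{4 \left(R + \frac{4 - -3}{-3}\right)}{3} = \frac{4 \left(R - \frac{4 + 3}{3}\right)}{3} = \frac{4 \left(R - \frac{7}{3}\right)}{3} = \frac{4 \left(- \frac{7}{3} + R\right)}{3} = \frac{- \frac{28}{3} + 4 R}{3} = - \frac{28}{9} + \frac{4 R}{3}$)
$w{\left(s,M \right)} = -10 - 5 M$
$0 \cdot 9 w{\left(T{\left(3,2 Z 0 \right)},0 \right)} = 0 \cdot 9 \left(-10 - 0\right) = 0 \left(-10 + 0\right) = 0 \left(-10\right) = 0$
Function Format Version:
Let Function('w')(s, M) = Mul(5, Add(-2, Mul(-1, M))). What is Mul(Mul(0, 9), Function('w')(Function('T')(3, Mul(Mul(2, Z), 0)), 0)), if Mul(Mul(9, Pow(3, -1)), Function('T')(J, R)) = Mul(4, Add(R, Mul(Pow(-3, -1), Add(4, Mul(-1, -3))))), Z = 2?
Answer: 0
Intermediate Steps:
Function('T')(J, R) = Add(Rational(-28, 9), Mul(Rational(4, 3), R)) (Function('T')(J, R) = Mul(Rational(1, 3), Mul(4, Add(R, Mul(Pow(-3, -1), Add(4, Mul(-1, -3)))))) = Mul(Rational(1, 3), Mul(4, Add(R, Mul(Rational(-1, 3), Add(4, 3))))) = Mul(Rational(1, 3), Mul(4, Add(R, Mul(Rational(-1, 3), 7)))) = Mul(Rational(1, 3), Mul(4, Add(R, Rational(-7, 3)))) = Mul(Rational(1, 3), Mul(4, Add(Rational(-7, 3), R))) = Mul(Rational(1, 3), Add(Rational(-28, 3), Mul(4, R))) = Add(Rational(-28, 9), Mul(Rational(4, 3), R)))
Function('w')(s, M) = Add(-10, Mul(-5, M))
Mul(Mul(0, 9), Function('w')(Function('T')(3, Mul(Mul(2, Z), 0)), 0)) = Mul(Mul(0, 9), Add(-10, Mul(-5, 0))) = Mul(0, Add(-10, 0)) = Mul(0, -10) = 0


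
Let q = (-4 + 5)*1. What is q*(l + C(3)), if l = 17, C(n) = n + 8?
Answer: 28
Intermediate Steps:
C(n) = 8 + n
q = 1 (q = 1*1 = 1)
q*(l + C(3)) = 1*(17 + (8 + 3)) = 1*(17 + 11) = 1*28 = 28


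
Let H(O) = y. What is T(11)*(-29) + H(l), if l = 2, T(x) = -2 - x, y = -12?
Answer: 365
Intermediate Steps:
H(O) = -12
T(11)*(-29) + H(l) = (-2 - 1*11)*(-29) - 12 = (-2 - 11)*(-29) - 12 = -13*(-29) - 12 = 377 - 12 = 365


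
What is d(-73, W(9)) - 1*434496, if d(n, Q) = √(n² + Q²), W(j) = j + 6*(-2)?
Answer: -434496 + √5338 ≈ -4.3442e+5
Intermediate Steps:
W(j) = -12 + j (W(j) = j - 12 = -12 + j)
d(n, Q) = √(Q² + n²)
d(-73, W(9)) - 1*434496 = √((-12 + 9)² + (-73)²) - 1*434496 = √((-3)² + 5329) - 434496 = √(9 + 5329) - 434496 = √5338 - 434496 = -434496 + √5338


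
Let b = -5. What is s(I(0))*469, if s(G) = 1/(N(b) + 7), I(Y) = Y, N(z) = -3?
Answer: 469/4 ≈ 117.25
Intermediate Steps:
s(G) = 1/4 (s(G) = 1/(-3 + 7) = 1/4)
s(I(0))*469 = (1/4)*469 = 469/4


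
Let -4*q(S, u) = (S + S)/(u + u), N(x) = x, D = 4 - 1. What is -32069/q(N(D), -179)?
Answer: -22961404/3 ≈ -7.6538e+6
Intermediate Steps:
D = 3
q(S, u) = -S/(4*u) (q(S, u) = -(S + S)/(4*(u + u)) = -2*S/(4*(2*u)) = -2*S*1/(2*u)/4 = -S/(4*u))
-32069/q(N(D), -179) = -32069/((-¼*3/(-179))) = -32069/((-¼*3*(-1/179))) = -32069/3/716 = -32069*716/3 = -22961404/3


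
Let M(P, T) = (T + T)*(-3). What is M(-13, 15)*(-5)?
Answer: 450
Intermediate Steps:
M(P, T) = -6*T (M(P, T) = (2*T)*(-3) = -6*T)
M(-13, 15)*(-5) = -6*15*(-5) = -90*(-5) = 450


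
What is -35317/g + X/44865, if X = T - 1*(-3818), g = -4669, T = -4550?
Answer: 527026499/69824895 ≈ 7.5478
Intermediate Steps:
X = -732 (X = -4550 - 1*(-3818) = -4550 + 3818 = -732)
-35317/g + X/44865 = -35317/(-4669) - 732/44865 = -35317*(-1/4669) - 732*1/44865 = 35317/4669 - 244/14955 = 527026499/69824895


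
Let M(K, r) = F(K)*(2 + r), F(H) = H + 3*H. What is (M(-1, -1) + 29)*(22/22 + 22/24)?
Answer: 575/12 ≈ 47.917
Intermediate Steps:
F(H) = 4*H
M(K, r) = 4*K*(2 + r) (M(K, r) = (4*K)*(2 + r) = 4*K*(2 + r))
(M(-1, -1) + 29)*(22/22 + 22/24) = (4*(-1)*(2 - 1) + 29)*(22/22 + 22/24) = (4*(-1)*1 + 29)*(22*(1/22) + 22*(1/24)) = (-4 + 29)*(1 + 11/12) = 25*(23/12) = 575/12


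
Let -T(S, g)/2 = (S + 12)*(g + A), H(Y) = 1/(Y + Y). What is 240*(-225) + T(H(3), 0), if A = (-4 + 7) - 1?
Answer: -162146/3 ≈ -54049.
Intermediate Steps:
A = 2 (A = 3 - 1 = 2)
H(Y) = 1/(2*Y)
T(S, g) = -2*(2 + g)*(12 + S) (T(S, g) = -2*(S + 12)*(g + 2) = -2*(12 + S)*(2 + g) = -2*(2 + g)*(12 + S))
240*(-225) + T(H(3), 0) = 240*(-225) + (-48 - 24*0 - 2/3 - 2*(½)/3*0) = -54000 + (-48 + 0 - 2/3 - 2*(½)*(⅓)*0) = -54000 + (-48 + 0 - 4*⅙ - 2*⅙*0) = -54000 + (-48 + 0 - ⅔ + 0) = -54000 - 146/3 = -162146/3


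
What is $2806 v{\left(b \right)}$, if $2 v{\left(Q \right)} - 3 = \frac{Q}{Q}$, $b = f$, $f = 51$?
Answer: $5612$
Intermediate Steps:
$b = 51$
$v{\left(Q \right)} = 2$ ($v{\left(Q \right)} = \frac{3}{2} + \frac{Q \frac{1}{Q}}{2} = \frac{3}{2} + \frac{1}{2} \cdot 1 = \frac{3}{2} + \frac{1}{2} = 2$)
$2806 v{\left(b \right)} = 2806 \cdot 2 = 5612$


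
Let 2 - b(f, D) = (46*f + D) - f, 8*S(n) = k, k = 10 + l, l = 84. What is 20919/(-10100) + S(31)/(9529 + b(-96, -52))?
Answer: -145359091/70210150 ≈ -2.0703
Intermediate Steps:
k = 94 (k = 10 + 84 = 94)
S(n) = 47/4 (S(n) = (⅛)*94 = 47/4)
b(f, D) = 2 - D - 45*f (b(f, D) = 2 - ((46*f + D) - f) = 2 - ((D + 46*f) - f) = 2 - (D + 45*f) = 2 + (-D - 45*f) = 2 - D - 45*f)
20919/(-10100) + S(31)/(9529 + b(-96, -52)) = 20919/(-10100) + 47/(4*(9529 + (2 - 1*(-52) - 45*(-96)))) = 20919*(-1/10100) + 47/(4*(9529 + (2 + 52 + 4320))) = -20919/10100 + 47/(4*(9529 + 4374)) = -20919/10100 + (47/4)/13903 = -20919/10100 + (47/4)*(1/13903) = -20919/10100 + 47/55612 = -145359091/70210150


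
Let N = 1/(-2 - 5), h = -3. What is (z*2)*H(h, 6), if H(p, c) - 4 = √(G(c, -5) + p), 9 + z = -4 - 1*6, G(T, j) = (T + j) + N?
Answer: -152 - 38*I*√105/7 ≈ -152.0 - 55.626*I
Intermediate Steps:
N = -⅐ (N = 1/(-7) = -⅐ ≈ -0.14286)
G(T, j) = -⅐ + T + j (G(T, j) = (T + j) - ⅐ = -⅐ + T + j)
z = -19 (z = -9 + (-4 - 1*6) = -9 + (-4 - 6) = -9 - 10 = -19)
H(p, c) = 4 + √(-36/7 + c + p) (H(p, c) = 4 + √((-⅐ + c - 5) + p) = 4 + √((-36/7 + c) + p) = 4 + √(-36/7 + c + p))
(z*2)*H(h, 6) = (-19*2)*(4 + √(-252 + 49*6 + 49*(-3))/7) = -38*(4 + √(-252 + 294 - 147)/7) = -38*(4 + √(-105)/7) = -38*(4 + (I*√105)/7) = -38*(4 + I*√105/7) = -152 - 38*I*√105/7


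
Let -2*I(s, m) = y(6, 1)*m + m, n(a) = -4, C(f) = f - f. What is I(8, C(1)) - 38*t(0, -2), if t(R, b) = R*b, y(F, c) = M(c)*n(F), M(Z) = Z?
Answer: 0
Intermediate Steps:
C(f) = 0
y(F, c) = -4*c (y(F, c) = c*(-4) = -4*c)
I(s, m) = 3*m/2 (I(s, m) = -((-4*1)*m + m)/2 = -(-4*m + m)/2 = -(-3)*m/2 = 3*m/2)
I(8, C(1)) - 38*t(0, -2) = (3/2)*0 - 0*(-2) = 0 - 38*0 = 0 + 0 = 0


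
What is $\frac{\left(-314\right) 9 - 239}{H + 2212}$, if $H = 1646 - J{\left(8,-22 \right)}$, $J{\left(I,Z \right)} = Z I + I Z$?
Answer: $- \frac{613}{842} \approx -0.72803$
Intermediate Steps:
$J{\left(I,Z \right)} = 2 I Z$ ($J{\left(I,Z \right)} = I Z + I Z = 2 I Z$)
$H = 1998$ ($H = 1646 - 2 \cdot 8 \left(-22\right) = 1646 - -352 = 1646 + 352 = 1998$)
$\frac{\left(-314\right) 9 - 239}{H + 2212} = \frac{\left(-314\right) 9 - 239}{1998 + 2212} = \frac{-2826 - 239}{4210} = \left(-3065\right) \frac{1}{4210} = - \frac{613}{842}$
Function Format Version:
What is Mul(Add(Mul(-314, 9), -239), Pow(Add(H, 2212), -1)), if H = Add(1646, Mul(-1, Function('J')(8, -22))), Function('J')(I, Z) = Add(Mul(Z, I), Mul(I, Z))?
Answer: Rational(-613, 842) ≈ -0.72803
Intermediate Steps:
Function('J')(I, Z) = Mul(2, I, Z) (Function('J')(I, Z) = Add(Mul(I, Z), Mul(I, Z)) = Mul(2, I, Z))
H = 1998 (H = Add(1646, Mul(-1, Mul(2, 8, -22))) = Add(1646, Mul(-1, -352)) = Add(1646, 352) = 1998)
Mul(Add(Mul(-314, 9), -239), Pow(Add(H, 2212), -1)) = Mul(Add(Mul(-314, 9), -239), Pow(Add(1998, 2212), -1)) = Mul(Add(-2826, -239), Pow(4210, -1)) = Mul(-3065, Rational(1, 4210)) = Rational(-613, 842)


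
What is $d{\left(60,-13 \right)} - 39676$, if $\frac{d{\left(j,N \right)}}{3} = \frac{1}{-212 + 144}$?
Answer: $- \frac{2697971}{68} \approx -39676.0$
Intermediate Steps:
$d{\left(j,N \right)} = - \frac{3}{68}$ ($d{\left(j,N \right)} = \frac{3}{-212 + 144} = \frac{3}{-68} = 3 \left(- \frac{1}{68}\right) = - \frac{3}{68}$)
$d{\left(60,-13 \right)} - 39676 = - \frac{3}{68} - 39676 = - \frac{2697971}{68}$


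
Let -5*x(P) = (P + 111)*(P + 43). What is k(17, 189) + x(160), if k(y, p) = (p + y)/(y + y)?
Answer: -934706/85 ≈ -10997.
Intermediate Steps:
x(P) = -(43 + P)*(111 + P)/5 (x(P) = -(P + 111)*(P + 43)/5 = -(111 + P)*(43 + P)/5 = -(43 + P)*(111 + P)/5)
k(y, p) = (p + y)/(2*y) (k(y, p) = (p + y)/((2*y)) = (p + y)*(1/(2*y)) = (p + y)/(2*y))
k(17, 189) + x(160) = (½)*(189 + 17)/17 + (-4773/5 - 154/5*160 - ⅕*160²) = (½)*(1/17)*206 + (-4773/5 - 4928 - ⅕*25600) = 103/17 + (-4773/5 - 4928 - 5120) = 103/17 - 55013/5 = -934706/85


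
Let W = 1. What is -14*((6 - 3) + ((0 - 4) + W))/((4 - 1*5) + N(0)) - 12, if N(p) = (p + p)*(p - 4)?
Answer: -12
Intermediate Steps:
N(p) = 2*p*(-4 + p) (N(p) = (2*p)*(-4 + p) = 2*p*(-4 + p))
-14*((6 - 3) + ((0 - 4) + W))/((4 - 1*5) + N(0)) - 12 = -14*((6 - 3) + ((0 - 4) + 1))/((4 - 1*5) + 2*0*(-4 + 0)) - 12 = -14*(3 + (-4 + 1))/((4 - 5) + 2*0*(-4)) - 12 = -14*(3 - 3)/(-1 + 0) - 12 = -0/(-1) - 12 = -0*(-1) - 12 = -14*0 - 12 = 0 - 12 = -12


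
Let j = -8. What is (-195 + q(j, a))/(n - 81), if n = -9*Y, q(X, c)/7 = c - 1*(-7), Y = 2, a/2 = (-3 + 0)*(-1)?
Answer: 104/99 ≈ 1.0505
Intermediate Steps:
a = 6 (a = 2*((-3 + 0)*(-1)) = 2*(-3*(-1)) = 2*3 = 6)
q(X, c) = 49 + 7*c (q(X, c) = 7*(c - 1*(-7)) = 7*(c + 7) = 7*(7 + c) = 49 + 7*c)
n = -18 (n = -9*2 = -18)
(-195 + q(j, a))/(n - 81) = (-195 + (49 + 7*6))/(-18 - 81) = (-195 + (49 + 42))/(-99) = (-195 + 91)*(-1/99) = -104*(-1/99) = 104/99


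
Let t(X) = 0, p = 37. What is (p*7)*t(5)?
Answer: 0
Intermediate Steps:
(p*7)*t(5) = (37*7)*0 = 259*0 = 0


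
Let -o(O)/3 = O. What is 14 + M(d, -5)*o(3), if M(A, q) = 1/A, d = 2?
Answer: 19/2 ≈ 9.5000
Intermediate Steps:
o(O) = -3*O
14 + M(d, -5)*o(3) = 14 + (-3*3)/2 = 14 + (½)*(-9) = 14 - 9/2 = 19/2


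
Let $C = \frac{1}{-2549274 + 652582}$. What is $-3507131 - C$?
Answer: $- \frac{6651947310651}{1896692} \approx -3.5071 \cdot 10^{6}$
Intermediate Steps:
$C = - \frac{1}{1896692}$ ($C = \frac{1}{-1896692} = - \frac{1}{1896692} \approx -5.2723 \cdot 10^{-7}$)
$-3507131 - C = -3507131 - - \frac{1}{1896692} = -3507131 + \frac{1}{1896692} = - \frac{6651947310651}{1896692}$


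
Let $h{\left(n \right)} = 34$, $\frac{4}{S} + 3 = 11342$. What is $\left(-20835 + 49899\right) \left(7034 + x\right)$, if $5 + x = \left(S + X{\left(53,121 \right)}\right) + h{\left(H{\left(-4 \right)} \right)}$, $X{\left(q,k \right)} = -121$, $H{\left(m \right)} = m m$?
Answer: $\frac{2287782699888}{11339} \approx 2.0176 \cdot 10^{8}$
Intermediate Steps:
$H{\left(m \right)} = m^{2}$
$S = \frac{4}{11339}$ ($S = \frac{4}{-3 + 11342} = \frac{4}{11339} \approx 0.00035276$)
$x = - \frac{1043184}{11339}$ ($x = -5 + \left(\left(\frac{4}{11339} - 121\right) + 34\right) = -5 + \left(- \frac{1372015}{11339} + 34\right) = -5 - \frac{986489}{11339} = - \frac{1043184}{11339} \approx -92.0$)
$\left(-20835 + 49899\right) \left(7034 + x\right) = \left(-20835 + 49899\right) \left(7034 - \frac{1043184}{11339}\right) = 29064 \cdot \frac{78715342}{11339} = \frac{2287782699888}{11339}$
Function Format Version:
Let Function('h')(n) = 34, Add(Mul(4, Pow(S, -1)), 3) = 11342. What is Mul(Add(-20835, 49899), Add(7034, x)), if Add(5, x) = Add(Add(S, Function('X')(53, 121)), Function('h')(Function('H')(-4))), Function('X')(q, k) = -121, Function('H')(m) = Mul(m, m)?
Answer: Rational(2287782699888, 11339) ≈ 2.0176e+8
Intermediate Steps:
Function('H')(m) = Pow(m, 2)
S = Rational(4, 11339) (S = Mul(4, Pow(Add(-3, 11342), -1)) = Mul(4, Pow(11339, -1)) = Mul(4, Rational(1, 11339)) = Rational(4, 11339) ≈ 0.00035276)
x = Rational(-1043184, 11339) (x = Add(-5, Add(Add(Rational(4, 11339), -121), 34)) = Add(-5, Add(Rational(-1372015, 11339), 34)) = Add(-5, Rational(-986489, 11339)) = Rational(-1043184, 11339) ≈ -92.000)
Mul(Add(-20835, 49899), Add(7034, x)) = Mul(Add(-20835, 49899), Add(7034, Rational(-1043184, 11339))) = Mul(29064, Rational(78715342, 11339)) = Rational(2287782699888, 11339)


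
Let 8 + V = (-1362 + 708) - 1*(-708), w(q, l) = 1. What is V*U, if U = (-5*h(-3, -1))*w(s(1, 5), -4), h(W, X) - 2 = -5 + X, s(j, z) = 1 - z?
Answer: 920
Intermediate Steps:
h(W, X) = -3 + X (h(W, X) = 2 + (-5 + X) = -3 + X)
V = 46 (V = -8 + ((-1362 + 708) - 1*(-708)) = -8 + (-654 + 708) = -8 + 54 = 46)
U = 20 (U = -5*(-3 - 1)*1 = -5*(-4)*1 = 20*1 = 20)
V*U = 46*20 = 920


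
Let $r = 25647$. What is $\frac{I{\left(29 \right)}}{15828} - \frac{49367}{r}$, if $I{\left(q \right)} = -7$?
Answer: $- \frac{86840045}{45104524} \approx -1.9253$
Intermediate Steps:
$\frac{I{\left(29 \right)}}{15828} - \frac{49367}{r} = - \frac{7}{15828} - \frac{49367}{25647} = - \frac{86840045}{45104524}$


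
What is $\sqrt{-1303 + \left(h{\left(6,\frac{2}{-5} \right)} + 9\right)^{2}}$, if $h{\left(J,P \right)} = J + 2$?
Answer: $13 i \sqrt{6} \approx 31.843 i$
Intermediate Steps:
$h{\left(J,P \right)} = 2 + J$
$\sqrt{-1303 + \left(h{\left(6,\frac{2}{-5} \right)} + 9\right)^{2}} = \sqrt{-1303 + \left(\left(2 + 6\right) + 9\right)^{2}} = \sqrt{-1303 + \left(8 + 9\right)^{2}} = \sqrt{-1303 + 17^{2}} = \sqrt{-1303 + 289} = \sqrt{-1014} = 13 i \sqrt{6}$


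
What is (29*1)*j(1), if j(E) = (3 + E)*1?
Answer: 116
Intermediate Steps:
j(E) = 3 + E
(29*1)*j(1) = (29*1)*(3 + 1) = 29*4 = 116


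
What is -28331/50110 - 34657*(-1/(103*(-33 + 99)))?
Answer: 386017033/85161945 ≈ 4.5327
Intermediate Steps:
-28331/50110 - 34657*(-1/(103*(-33 + 99))) = -28331*1/50110 - 34657/((-103*66)) = -28331/50110 - 34657/(-6798) = -28331/50110 - 34657*(-1/6798) = -28331/50110 + 34657/6798 = 386017033/85161945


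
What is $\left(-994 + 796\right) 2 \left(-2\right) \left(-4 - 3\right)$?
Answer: $-5544$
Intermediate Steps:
$\left(-994 + 796\right) 2 \left(-2\right) \left(-4 - 3\right) = - 198 \left(\left(-4\right) \left(-7\right)\right) = \left(-198\right) 28 = -5544$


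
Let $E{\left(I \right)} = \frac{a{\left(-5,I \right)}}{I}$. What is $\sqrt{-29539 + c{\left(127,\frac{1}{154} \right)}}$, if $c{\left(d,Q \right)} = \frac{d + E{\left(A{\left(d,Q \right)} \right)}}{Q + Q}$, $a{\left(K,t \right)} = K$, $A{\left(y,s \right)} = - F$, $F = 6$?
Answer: $\frac{5 i \sqrt{28362}}{6} \approx 140.34 i$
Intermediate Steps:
$A{\left(y,s \right)} = -6$ ($A{\left(y,s \right)} = \left(-1\right) 6 = -6$)
$E{\left(I \right)} = - \frac{5}{I}$
$c{\left(d,Q \right)} = \frac{\frac{5}{6} + d}{2 Q}$ ($c{\left(d,Q \right)} = \frac{d - \frac{5}{-6}}{Q + Q} = \frac{d - - \frac{5}{6}}{2 Q} = \left(d + \frac{5}{6}\right) \frac{1}{2 Q} = \left(\frac{5}{6} + d\right) \frac{1}{2 Q} = \frac{\frac{5}{6} + d}{2 Q}$)
$\sqrt{-29539 + c{\left(127,\frac{1}{154} \right)}} = \sqrt{-29539 + \frac{5 + 6 \cdot 127}{12 \cdot \frac{1}{154}}} = \sqrt{-29539 + \frac{\frac{1}{\frac{1}{154}} \left(5 + 762\right)}{12}} = \sqrt{-29539 + \frac{1}{12} \cdot 154 \cdot 767} = \sqrt{-29539 + \frac{59059}{6}} = \sqrt{- \frac{118175}{6}} = \frac{5 i \sqrt{28362}}{6}$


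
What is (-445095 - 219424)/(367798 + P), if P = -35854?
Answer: -664519/331944 ≈ -2.0019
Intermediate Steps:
(-445095 - 219424)/(367798 + P) = (-445095 - 219424)/(367798 - 35854) = -664519/331944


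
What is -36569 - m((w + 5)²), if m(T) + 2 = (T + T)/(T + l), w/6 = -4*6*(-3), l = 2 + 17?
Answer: -183795793/5026 ≈ -36569.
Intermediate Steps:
l = 19
w = 432 (w = 6*(-4*6*(-3)) = 6*(-24*(-3)) = 6*72 = 432)
m(T) = -2 + 2*T/(19 + T) (m(T) = -2 + (T + T)/(T + 19) = -2 + (2*T)/(19 + T) = -2 + 2*T/(19 + T))
-36569 - m((w + 5)²) = -36569 - (-38)/(19 + (432 + 5)²) = -36569 - (-38)/(19 + 437²) = -36569 - (-38)/(19 + 190969) = -36569 - (-38)/190988 = -36569 - 1*(-1/5026) = -36569 + 1/5026 = -183795793/5026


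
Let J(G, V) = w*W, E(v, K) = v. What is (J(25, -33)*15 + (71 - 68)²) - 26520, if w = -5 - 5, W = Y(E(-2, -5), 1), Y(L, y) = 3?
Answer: -26961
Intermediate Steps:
W = 3
w = -10
J(G, V) = -30 (J(G, V) = -10*3 = -30)
(J(25, -33)*15 + (71 - 68)²) - 26520 = (-30*15 + (71 - 68)²) - 26520 = (-450 + 3²) - 26520 = (-450 + 9) - 26520 = -441 - 26520 = -26961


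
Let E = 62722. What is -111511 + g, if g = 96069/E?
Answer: -6994096873/62722 ≈ -1.1151e+5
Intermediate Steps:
g = 96069/62722 ≈ 1.5317
-111511 + g = -111511 + 96069/62722 = -6994096873/62722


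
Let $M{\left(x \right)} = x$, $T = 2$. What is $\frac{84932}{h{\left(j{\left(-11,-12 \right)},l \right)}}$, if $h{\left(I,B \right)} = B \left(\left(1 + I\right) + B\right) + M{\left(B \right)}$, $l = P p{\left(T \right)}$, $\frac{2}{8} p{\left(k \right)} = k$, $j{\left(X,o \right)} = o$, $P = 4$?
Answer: $\frac{21233}{176} \approx 120.64$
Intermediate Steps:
$p{\left(k \right)} = 4 k$
$l = 32$ ($l = 4 \cdot 4 \cdot 2 = 4 \cdot 8 = 32$)
$h{\left(I,B \right)} = B + B \left(1 + B + I\right)$ ($h{\left(I,B \right)} = B \left(\left(1 + I\right) + B\right) + B = B \left(1 + B + I\right) + B = B + B \left(1 + B + I\right)$)
$\frac{84932}{h{\left(j{\left(-11,-12 \right)},l \right)}} = \frac{84932}{32 \left(2 + 32 - 12\right)} = \frac{84932}{32 \cdot 22} = \frac{84932}{704} = 84932 \cdot \frac{1}{704} = \frac{21233}{176}$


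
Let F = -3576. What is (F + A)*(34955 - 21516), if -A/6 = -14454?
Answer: 1117425972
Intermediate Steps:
A = 86724 (A = -6*(-14454) = 86724)
(F + A)*(34955 - 21516) = (-3576 + 86724)*(34955 - 21516) = 83148*13439 = 1117425972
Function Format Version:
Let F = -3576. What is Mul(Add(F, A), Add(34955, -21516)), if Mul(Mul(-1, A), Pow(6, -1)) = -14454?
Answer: 1117425972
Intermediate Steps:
A = 86724 (A = Mul(-6, -14454) = 86724)
Mul(Add(F, A), Add(34955, -21516)) = Mul(Add(-3576, 86724), Add(34955, -21516)) = Mul(83148, 13439) = 1117425972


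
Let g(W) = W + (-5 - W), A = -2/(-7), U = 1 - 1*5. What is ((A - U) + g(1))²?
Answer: 25/49 ≈ 0.51020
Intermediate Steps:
U = -4 (U = 1 - 5 = -4)
A = 2/7 (A = -2*(-⅐) = 2/7 ≈ 0.28571)
g(W) = -5
((A - U) + g(1))² = ((2/7 - 1*(-4)) - 5)² = ((2/7 + 4) - 5)² = (30/7 - 5)² = (-5/7)² = 25/49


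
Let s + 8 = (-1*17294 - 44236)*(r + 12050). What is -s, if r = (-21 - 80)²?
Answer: 1369104038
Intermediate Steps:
r = 10201 (r = (-101)² = 10201)
s = -1369104038 (s = -8 + (-1*17294 - 44236)*(10201 + 12050) = -8 + (-17294 - 44236)*22251 = -8 - 61530*22251 = -8 - 1369104030 = -1369104038)
-s = -1*(-1369104038) = 1369104038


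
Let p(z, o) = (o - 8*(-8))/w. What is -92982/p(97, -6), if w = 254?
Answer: -11808714/29 ≈ -4.0720e+5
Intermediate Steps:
p(z, o) = 32/127 + o/254 (p(z, o) = (o - 8*(-8))/254 = (o + 64)*(1/254) = (64 + o)*(1/254) = 32/127 + o/254)
-92982/p(97, -6) = -92982/(32/127 + (1/254)*(-6)) = -92982/(32/127 - 3/127) = -92982/29/127 = -92982*127/29 = -11808714/29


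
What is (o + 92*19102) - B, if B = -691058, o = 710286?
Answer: 3158728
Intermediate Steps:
(o + 92*19102) - B = (710286 + 92*19102) - 1*(-691058) = (710286 + 1757384) + 691058 = 2467670 + 691058 = 3158728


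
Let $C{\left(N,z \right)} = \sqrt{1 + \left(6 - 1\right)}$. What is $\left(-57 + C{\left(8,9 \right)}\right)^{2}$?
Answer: $\left(57 - \sqrt{6}\right)^{2} \approx 2975.8$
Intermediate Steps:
$C{\left(N,z \right)} = \sqrt{6}$ ($C{\left(N,z \right)} = \sqrt{1 + 5} = \sqrt{6}$)
$\left(-57 + C{\left(8,9 \right)}\right)^{2} = \left(-57 + \sqrt{6}\right)^{2}$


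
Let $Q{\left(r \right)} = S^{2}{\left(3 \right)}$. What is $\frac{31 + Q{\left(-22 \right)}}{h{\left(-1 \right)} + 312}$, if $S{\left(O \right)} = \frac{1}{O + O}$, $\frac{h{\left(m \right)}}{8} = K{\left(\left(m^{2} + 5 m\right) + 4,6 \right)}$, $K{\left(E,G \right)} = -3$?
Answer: $\frac{1117}{10368} \approx 0.10774$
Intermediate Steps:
$h{\left(m \right)} = -24$ ($h{\left(m \right)} = 8 \left(-3\right) = -24$)
$S{\left(O \right)} = \frac{1}{2 O}$
$Q{\left(r \right)} = \frac{1}{36}$ ($Q{\left(r \right)} = \left(\frac{1}{2 \cdot 3}\right)^{2} = \left(\frac{1}{2} \cdot \frac{1}{3}\right)^{2} = \left(\frac{1}{6}\right)^{2} = \frac{1}{36}$)
$\frac{31 + Q{\left(-22 \right)}}{h{\left(-1 \right)} + 312} = \frac{31 + \frac{1}{36}}{-24 + 312} = \frac{1117}{36 \cdot 288} = \frac{1117}{36} \cdot \frac{1}{288} = \frac{1117}{10368}$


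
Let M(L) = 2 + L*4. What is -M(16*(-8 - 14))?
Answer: 1406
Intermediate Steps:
M(L) = 2 + 4*L
-M(16*(-8 - 14)) = -(2 + 4*(16*(-8 - 14))) = -(2 + 4*(16*(-22))) = -(2 + 4*(-352)) = -(2 - 1408) = -1*(-1406) = 1406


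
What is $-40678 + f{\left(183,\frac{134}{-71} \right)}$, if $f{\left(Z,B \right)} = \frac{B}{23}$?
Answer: $- \frac{66427308}{1633} \approx -40678.0$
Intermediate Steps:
$f{\left(Z,B \right)} = \frac{B}{23}$ ($f{\left(Z,B \right)} = B \frac{1}{23} = \frac{B}{23}$)
$-40678 + f{\left(183,\frac{134}{-71} \right)} = -40678 + \frac{134 \frac{1}{-71}}{23} = -40678 + \frac{134 \left(- \frac{1}{71}\right)}{23} = -40678 + \frac{1}{23} \left(- \frac{134}{71}\right) = -40678 - \frac{134}{1633} = - \frac{66427308}{1633}$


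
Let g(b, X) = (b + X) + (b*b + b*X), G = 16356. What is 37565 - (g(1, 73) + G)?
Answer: 21061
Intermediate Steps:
g(b, X) = X + b + b² + X*b (g(b, X) = (X + b) + (b² + X*b) = X + b + b² + X*b)
37565 - (g(1, 73) + G) = 37565 - ((73 + 1 + 1² + 73*1) + 16356) = 37565 - ((73 + 1 + 1 + 73) + 16356) = 37565 - (148 + 16356) = 37565 - 1*16504 = 37565 - 16504 = 21061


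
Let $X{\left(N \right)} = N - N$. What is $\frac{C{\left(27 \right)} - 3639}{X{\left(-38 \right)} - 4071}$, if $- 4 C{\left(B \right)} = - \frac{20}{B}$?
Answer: $\frac{98248}{109917} \approx 0.89384$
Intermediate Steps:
$X{\left(N \right)} = 0$
$C{\left(B \right)} = \frac{5}{B}$ ($C{\left(B \right)} = - \frac{\left(-20\right) \frac{1}{B}}{4} = \frac{5}{B}$)
$\frac{C{\left(27 \right)} - 3639}{X{\left(-38 \right)} - 4071} = \frac{\frac{5}{27} - 3639}{0 - 4071} = \frac{5 \cdot \frac{1}{27} - 3639}{-4071} = \left(\frac{5}{27} - 3639\right) \left(- \frac{1}{4071}\right) = \left(- \frac{98248}{27}\right) \left(- \frac{1}{4071}\right) = \frac{98248}{109917}$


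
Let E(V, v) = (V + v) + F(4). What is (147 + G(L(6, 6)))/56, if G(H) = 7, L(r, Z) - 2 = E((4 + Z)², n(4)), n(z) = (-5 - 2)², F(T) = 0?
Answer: 11/4 ≈ 2.7500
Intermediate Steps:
n(z) = 49 (n(z) = (-7)² = 49)
E(V, v) = V + v (E(V, v) = (V + v) + 0 = V + v)
L(r, Z) = 51 + (4 + Z)² (L(r, Z) = 2 + ((4 + Z)² + 49) = 2 + (49 + (4 + Z)²) = 51 + (4 + Z)²)
(147 + G(L(6, 6)))/56 = (147 + 7)/56 = (1/56)*154 = 11/4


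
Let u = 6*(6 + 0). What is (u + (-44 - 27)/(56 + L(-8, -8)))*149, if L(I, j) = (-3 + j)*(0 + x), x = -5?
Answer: 584825/111 ≈ 5268.7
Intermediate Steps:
u = 36 (u = 6*6 = 36)
L(I, j) = 15 - 5*j (L(I, j) = (-3 + j)*(0 - 5) = (-3 + j)*(-5) = 15 - 5*j)
(u + (-44 - 27)/(56 + L(-8, -8)))*149 = (36 + (-44 - 27)/(56 + (15 - 5*(-8))))*149 = (36 - 71/(56 + (15 + 40)))*149 = (36 - 71/(56 + 55))*149 = (36 - 71/111)*149 = (3925/111)*149 = 584825/111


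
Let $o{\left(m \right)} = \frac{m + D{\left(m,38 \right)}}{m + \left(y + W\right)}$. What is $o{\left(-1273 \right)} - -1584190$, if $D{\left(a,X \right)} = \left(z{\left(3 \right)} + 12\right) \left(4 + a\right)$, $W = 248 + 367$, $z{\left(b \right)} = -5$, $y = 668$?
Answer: $\frac{7915872}{5} \approx 1.5832 \cdot 10^{6}$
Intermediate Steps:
$W = 615$
$D{\left(a,X \right)} = 28 + 7 a$ ($D{\left(a,X \right)} = \left(-5 + 12\right) \left(4 + a\right) = 7 \left(4 + a\right) = 28 + 7 a$)
$o{\left(m \right)} = \frac{28 + 8 m}{1283 + m}$ ($o{\left(m \right)} = \frac{m + \left(28 + 7 m\right)}{m + \left(668 + 615\right)} = \frac{28 + 8 m}{m + 1283} = \frac{28 + 8 m}{1283 + m}$)
$o{\left(-1273 \right)} - -1584190 = \frac{4 \left(7 + 2 \left(-1273\right)\right)}{1283 - 1273} - -1584190 = \frac{4 \left(7 - 2546\right)}{10} + 1584190 = 4 \cdot \frac{1}{10} \left(-2539\right) + 1584190 = - \frac{5078}{5} + 1584190 = \frac{7915872}{5}$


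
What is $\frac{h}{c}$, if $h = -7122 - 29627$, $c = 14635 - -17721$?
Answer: $- \frac{36749}{32356} \approx -1.1358$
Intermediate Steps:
$c = 32356$ ($c = 14635 + 17721 = 32356$)
$h = -36749$ ($h = -7122 - 29627 = -36749$)
$\frac{h}{c} = - \frac{36749}{32356}$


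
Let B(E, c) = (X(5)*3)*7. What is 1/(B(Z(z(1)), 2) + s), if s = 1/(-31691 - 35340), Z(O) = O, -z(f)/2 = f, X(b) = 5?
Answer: 67031/7038254 ≈ 0.0095238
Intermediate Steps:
z(f) = -2*f
B(E, c) = 105 (B(E, c) = (5*3)*7 = 15*7 = 105)
s = -1/67031 (s = 1/(-67031) = -1/67031 ≈ -1.4918e-5)
1/(B(Z(z(1)), 2) + s) = 1/(105 - 1/67031) = 1/(7038254/67031) = 67031/7038254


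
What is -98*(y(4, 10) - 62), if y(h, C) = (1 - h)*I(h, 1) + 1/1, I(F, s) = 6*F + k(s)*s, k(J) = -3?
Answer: 12152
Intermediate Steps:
I(F, s) = -3*s + 6*F (I(F, s) = 6*F - 3*s = -3*s + 6*F)
y(h, C) = 1 + (1 - h)*(-3 + 6*h) (y(h, C) = (1 - h)*(-3*1 + 6*h) + 1/1 = (1 - h)*(-3 + 6*h) + 1 = 1 + (1 - h)*(-3 + 6*h))
-98*(y(4, 10) - 62) = -98*((-2 - 6*4**2 + 9*4) - 62) = -98*((-2 - 6*16 + 36) - 62) = -98*((-2 - 96 + 36) - 62) = -98*(-62 - 62) = -98*(-124) = 12152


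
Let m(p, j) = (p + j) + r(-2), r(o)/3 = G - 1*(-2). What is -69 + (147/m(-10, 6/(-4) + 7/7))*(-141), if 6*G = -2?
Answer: 40695/11 ≈ 3699.5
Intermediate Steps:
G = -⅓ (G = (⅙)*(-2) = -⅓ ≈ -0.33333)
r(o) = 5 (r(o) = 3*(-⅓ - 1*(-2)) = 3*(-⅓ + 2) = 3*(5/3) = 5)
m(p, j) = 5 + j + p (m(p, j) = (p + j) + 5 = (j + p) + 5 = 5 + j + p)
-69 + (147/m(-10, 6/(-4) + 7/7))*(-141) = -69 + (147/(5 + (6/(-4) + 7/7) - 10))*(-141) = -69 + (147/(5 + (6*(-¼) + 7*(⅐)) - 10))*(-141) = -69 + (147/(5 + (-3/2 + 1) - 10))*(-141) = -69 + (147/(5 - ½ - 10))*(-141) = -69 + (147/(-11/2))*(-141) = -69 + (147*(-2/11))*(-141) = -69 - 294/11*(-141) = -69 + 41454/11 = 40695/11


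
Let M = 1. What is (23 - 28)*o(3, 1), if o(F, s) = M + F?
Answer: -20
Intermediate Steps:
o(F, s) = 1 + F
(23 - 28)*o(3, 1) = (23 - 28)*(1 + 3) = -5*4 = -20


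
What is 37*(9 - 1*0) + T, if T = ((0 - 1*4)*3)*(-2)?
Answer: 357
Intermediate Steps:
T = 24 (T = ((0 - 4)*3)*(-2) = -4*3*(-2) = -12*(-2) = 24)
37*(9 - 1*0) + T = 37*(9 - 1*0) + 24 = 37*(9 + 0) + 24 = 37*9 + 24 = 333 + 24 = 357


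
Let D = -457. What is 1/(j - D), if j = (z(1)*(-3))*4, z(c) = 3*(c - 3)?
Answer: 1/529 ≈ 0.0018904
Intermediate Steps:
z(c) = -9 + 3*c (z(c) = 3*(-3 + c) = -9 + 3*c)
j = 72 (j = ((-9 + 3*1)*(-3))*4 = ((-9 + 3)*(-3))*4 = -6*(-3)*4 = 18*4 = 72)
1/(j - D) = 1/(72 - 1*(-457)) = 1/(72 + 457) = 1/529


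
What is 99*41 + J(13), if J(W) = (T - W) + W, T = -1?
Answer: 4058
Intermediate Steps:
J(W) = -1 (J(W) = (-1 - W) + W = -1)
99*41 + J(13) = 99*41 - 1 = 4059 - 1 = 4058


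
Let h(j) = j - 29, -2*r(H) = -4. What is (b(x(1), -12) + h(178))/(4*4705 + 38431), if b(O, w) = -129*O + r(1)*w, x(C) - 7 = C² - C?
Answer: -778/57251 ≈ -0.013589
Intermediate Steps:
r(H) = 2 (r(H) = -½*(-4) = 2)
h(j) = -29 + j
x(C) = 7 + C² - C (x(C) = 7 + (C² - C) = 7 + C² - C)
b(O, w) = -129*O + 2*w
(b(x(1), -12) + h(178))/(4*4705 + 38431) = ((-129*(7 + 1² - 1*1) + 2*(-12)) + (-29 + 178))/(4*4705 + 38431) = ((-129*(7 + 1 - 1) - 24) + 149)/(18820 + 38431) = ((-129*7 - 24) + 149)/57251 = ((-903 - 24) + 149)*(1/57251) = (-927 + 149)*(1/57251) = -778*1/57251 = -778/57251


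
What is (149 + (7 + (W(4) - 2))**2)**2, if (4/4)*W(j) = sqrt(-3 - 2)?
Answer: 28061 + 3380*I*sqrt(5) ≈ 28061.0 + 7557.9*I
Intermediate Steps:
W(j) = I*sqrt(5) (W(j) = sqrt(-3 - 2) = sqrt(-5) = I*sqrt(5))
(149 + (7 + (W(4) - 2))**2)**2 = (149 + (7 + (I*sqrt(5) - 2))**2)**2 = (149 + (7 + (-2 + I*sqrt(5)))**2)**2 = (149 + (5 + I*sqrt(5))**2)**2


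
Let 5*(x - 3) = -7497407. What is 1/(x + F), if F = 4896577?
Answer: 5/16985493 ≈ 2.9437e-7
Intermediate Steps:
x = -7497392/5 (x = 3 + (1/5)*(-7497407) = 3 - 7497407/5 = -7497392/5 ≈ -1.4995e+6)
1/(x + F) = 1/(-7497392/5 + 4896577) = 1/(16985493/5) = 5/16985493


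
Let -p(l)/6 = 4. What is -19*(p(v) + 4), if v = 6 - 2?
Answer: 380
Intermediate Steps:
v = 4
p(l) = -24 (p(l) = -6*4 = -24)
-19*(p(v) + 4) = -19*(-24 + 4) = -19*(-20) = 380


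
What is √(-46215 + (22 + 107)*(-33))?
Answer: 6*I*√1402 ≈ 224.66*I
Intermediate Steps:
√(-46215 + (22 + 107)*(-33)) = √(-46215 + 129*(-33)) = √(-46215 - 4257) = √(-50472) = 6*I*√1402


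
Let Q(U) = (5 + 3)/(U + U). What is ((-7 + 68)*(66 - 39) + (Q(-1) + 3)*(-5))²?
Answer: 2729104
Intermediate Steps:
Q(U) = 4/U (Q(U) = 8/((2*U)) = 8*(1/(2*U)) = 4/U)
((-7 + 68)*(66 - 39) + (Q(-1) + 3)*(-5))² = ((-7 + 68)*(66 - 39) + (4/(-1) + 3)*(-5))² = (61*27 + (4*(-1) + 3)*(-5))² = (1647 + (-4 + 3)*(-5))² = (1647 - 1*(-5))² = (1647 + 5)² = 1652² = 2729104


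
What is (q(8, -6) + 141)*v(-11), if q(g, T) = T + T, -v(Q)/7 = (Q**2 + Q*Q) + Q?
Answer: -208593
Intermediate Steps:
v(Q) = -14*Q**2 - 7*Q (v(Q) = -7*((Q**2 + Q*Q) + Q) = -7*((Q**2 + Q**2) + Q) = -7*(2*Q**2 + Q) = -7*(Q + 2*Q**2) = -14*Q**2 - 7*Q)
q(g, T) = 2*T
(q(8, -6) + 141)*v(-11) = (2*(-6) + 141)*(-7*(-11)*(1 + 2*(-11))) = (-12 + 141)*(-7*(-11)*(1 - 22)) = 129*(-7*(-11)*(-21)) = 129*(-1617) = -208593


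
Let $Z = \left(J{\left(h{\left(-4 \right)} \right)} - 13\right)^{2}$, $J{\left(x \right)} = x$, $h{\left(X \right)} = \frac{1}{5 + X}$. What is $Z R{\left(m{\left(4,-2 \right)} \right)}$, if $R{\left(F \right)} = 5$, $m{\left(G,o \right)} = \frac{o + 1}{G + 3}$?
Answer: $720$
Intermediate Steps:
$m{\left(G,o \right)} = \frac{1 + o}{3 + G}$
$Z = 144$ ($Z = \left(\frac{1}{5 - 4} - 13\right)^{2} = \left(1^{-1} - 13\right)^{2} = \left(1 - 13\right)^{2} = \left(-12\right)^{2} = 144$)
$Z R{\left(m{\left(4,-2 \right)} \right)} = 144 \cdot 5 = 720$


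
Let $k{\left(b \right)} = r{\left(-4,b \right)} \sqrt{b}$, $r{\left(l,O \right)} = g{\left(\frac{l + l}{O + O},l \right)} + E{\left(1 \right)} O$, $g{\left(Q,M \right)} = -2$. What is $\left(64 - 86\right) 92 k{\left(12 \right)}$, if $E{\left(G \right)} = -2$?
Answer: $105248 \sqrt{3} \approx 1.823 \cdot 10^{5}$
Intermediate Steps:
$r{\left(l,O \right)} = -2 - 2 O$
$k{\left(b \right)} = \sqrt{b} \left(-2 - 2 b\right)$ ($k{\left(b \right)} = \left(-2 - 2 b\right) \sqrt{b} = \sqrt{b} \left(-2 - 2 b\right)$)
$\left(64 - 86\right) 92 k{\left(12 \right)} = \left(64 - 86\right) 92 \cdot 2 \sqrt{12} \left(-1 - 12\right) = \left(-22\right) 92 \cdot 2 \cdot 2 \sqrt{3} \left(-1 - 12\right) = - 2024 \cdot 2 \cdot 2 \sqrt{3} \left(-13\right) = - 2024 \left(- 52 \sqrt{3}\right) = 105248 \sqrt{3}$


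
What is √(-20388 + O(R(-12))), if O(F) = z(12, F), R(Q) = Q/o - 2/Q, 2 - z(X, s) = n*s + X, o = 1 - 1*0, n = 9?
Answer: I*√81166/2 ≈ 142.45*I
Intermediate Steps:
o = 1 (o = 1 + 0 = 1)
z(X, s) = 2 - X - 9*s (z(X, s) = 2 - (9*s + X) = 2 - (X + 9*s) = 2 + (-X - 9*s) = 2 - X - 9*s)
R(Q) = Q - 2/Q (R(Q) = Q/1 - 2/Q = Q*1 - 2/Q = Q - 2/Q)
O(F) = -10 - 9*F (O(F) = 2 - 1*12 - 9*F = 2 - 12 - 9*F = -10 - 9*F)
√(-20388 + O(R(-12))) = √(-20388 + (-10 - 9*(-12 - 2/(-12)))) = √(-20388 + (-10 - 9*(-12 - 2*(-1/12)))) = √(-20388 + (-10 - 9*(-12 + ⅙))) = √(-20388 + (-10 - 9*(-71/6))) = √(-20388 + (-10 + 213/2)) = √(-20388 + 193/2) = √(-40583/2) = I*√81166/2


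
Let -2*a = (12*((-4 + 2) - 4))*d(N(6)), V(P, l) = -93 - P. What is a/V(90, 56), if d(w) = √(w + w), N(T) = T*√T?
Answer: -24*2^(¼)*3^(¾)/61 ≈ -1.0665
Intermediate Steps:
N(T) = T^(3/2)
d(w) = √2*√w (d(w) = √(2*w) = √2*√w)
a = 72*2^(¼)*3^(¾) (a = -12*((-4 + 2) - 4)*√2*√(6^(3/2))/2 = -12*(-2 - 4)*√2*√(6*√6)/2 = -12*(-6)*√2*6^(¾)/2 = -(-36)*2*2^(¼)*3^(¾) = -(-72)*2^(¼)*3^(¾) = 72*2^(¼)*3^(¾) ≈ 195.18)
a/V(90, 56) = (72*2^(¼)*3^(¾))/(-93 - 1*90) = (72*2^(¼)*3^(¾))/(-93 - 90) = (72*2^(¼)*3^(¾))/(-183) = (72*2^(¼)*3^(¾))*(-1/183) = -24*2^(¼)*3^(¾)/61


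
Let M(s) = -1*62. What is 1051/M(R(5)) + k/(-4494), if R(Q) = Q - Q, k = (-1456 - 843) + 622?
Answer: -384935/23219 ≈ -16.578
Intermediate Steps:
k = -1677 (k = -2299 + 622 = -1677)
R(Q) = 0
M(s) = -62
1051/M(R(5)) + k/(-4494) = 1051/(-62) - 1677/(-4494) = 1051*(-1/62) - 1677*(-1/4494) = -1051/62 + 559/1498 = -384935/23219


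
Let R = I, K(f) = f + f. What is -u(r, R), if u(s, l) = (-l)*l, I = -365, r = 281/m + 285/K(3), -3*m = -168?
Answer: 133225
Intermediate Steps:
m = 56 (m = -1/3*(-168) = 56)
K(f) = 2*f
r = 2941/56 (r = 281/56 + 285/((2*3)) = 281*(1/56) + 285/6 = 281/56 + 285*(1/6) = 281/56 + 95/2 = 2941/56 ≈ 52.518)
R = -365
u(s, l) = -l**2
-u(r, R) = -(-1)*(-365)**2 = -(-1)*133225 = -1*(-133225) = 133225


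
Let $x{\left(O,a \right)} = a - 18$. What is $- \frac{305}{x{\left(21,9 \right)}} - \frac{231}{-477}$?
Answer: $\frac{16396}{477} \approx 34.373$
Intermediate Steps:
$x{\left(O,a \right)} = -18 + a$
$- \frac{305}{x{\left(21,9 \right)}} - \frac{231}{-477} = - \frac{305}{-18 + 9} - \frac{231}{-477} = - \frac{305}{-9} - - \frac{77}{159} = \left(-305\right) \left(- \frac{1}{9}\right) + \frac{77}{159} = \frac{305}{9} + \frac{77}{159} = \frac{16396}{477}$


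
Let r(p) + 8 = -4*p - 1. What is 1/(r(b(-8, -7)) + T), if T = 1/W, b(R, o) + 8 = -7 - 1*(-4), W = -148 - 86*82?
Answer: 7200/251999 ≈ 0.028572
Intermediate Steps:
W = -7200 (W = -148 - 7052 = -7200)
b(R, o) = -11 (b(R, o) = -8 + (-7 - 1*(-4)) = -8 + (-7 + 4) = -8 - 3 = -11)
r(p) = -9 - 4*p (r(p) = -8 + (-4*p - 1) = -8 + (-1 - 4*p) = -9 - 4*p)
T = -1/7200 (T = 1/(-7200) = -1/7200 ≈ -0.00013889)
1/(r(b(-8, -7)) + T) = 1/((-9 - 4*(-11)) - 1/7200) = 1/((-9 + 44) - 1/7200) = 1/(35 - 1/7200) = 1/(251999/7200) = 7200/251999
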